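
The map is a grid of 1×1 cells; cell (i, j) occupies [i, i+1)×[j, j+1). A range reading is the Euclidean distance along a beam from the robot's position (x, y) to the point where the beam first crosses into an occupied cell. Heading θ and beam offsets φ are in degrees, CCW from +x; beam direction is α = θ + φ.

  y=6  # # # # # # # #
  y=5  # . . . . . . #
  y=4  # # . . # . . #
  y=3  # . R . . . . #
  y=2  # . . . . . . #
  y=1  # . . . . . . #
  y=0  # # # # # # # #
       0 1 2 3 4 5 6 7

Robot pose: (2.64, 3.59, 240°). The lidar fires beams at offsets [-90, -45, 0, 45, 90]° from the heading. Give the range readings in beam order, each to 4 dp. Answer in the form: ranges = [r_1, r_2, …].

beam 1: φ=-90°, α=150°
  direction (-0.8660, 0.5000); cell (2,3); t to first gridline: x 0.7390, y 0.8200 (then +1.1547 / +2.0000)
    (1,3) via x @ 0.7390
    (1,4) via y @ 0.8200  # hit
  → r_1 = 0.8200
beam 2: φ=-45°, α=195°
  direction (-0.9659, -0.2588); cell (2,3); t to first gridline: x 0.6626, y 2.2796 (then +1.0353 / +3.8637)
    (1,3) via x @ 0.6626
    (0,3) via x @ 1.6979  # hit
  → r_2 = 1.6979
beam 3: φ=0°, α=240°
  direction (-0.5000, -0.8660); cell (2,3); t to first gridline: x 1.2800, y 0.6813 (then +2.0000 / +1.1547)
    (2,2) via y @ 0.6813
    (1,2) via x @ 1.2800
    (1,1) via y @ 1.8360
    (1,0) via y @ 2.9907  # hit
  → r_3 = 2.9907
beam 4: φ=45°, α=285°
  direction (0.2588, -0.9659); cell (2,3); t to first gridline: x 1.3909, y 0.6108 (then +3.8637 / +1.0353)
    (2,2) via y @ 0.6108
    (3,2) via x @ 1.3909
    (3,1) via y @ 1.6461
    (3,0) via y @ 2.6814  # hit
  → r_4 = 2.6814
beam 5: φ=90°, α=330°
  direction (0.8660, -0.5000); cell (2,3); t to first gridline: x 0.4157, y 1.1800 (then +1.1547 / +2.0000)
    (3,3) via x @ 0.4157
    (3,2) via y @ 1.1800
    (4,2) via x @ 1.5704
    (5,2) via x @ 2.7251
    (5,1) via y @ 3.1800
    (6,1) via x @ 3.8798
    (7,1) via x @ 5.0345  # hit
  → r_5 = 5.0345

ranges = [0.8200, 1.6979, 2.9907, 2.6814, 5.0345]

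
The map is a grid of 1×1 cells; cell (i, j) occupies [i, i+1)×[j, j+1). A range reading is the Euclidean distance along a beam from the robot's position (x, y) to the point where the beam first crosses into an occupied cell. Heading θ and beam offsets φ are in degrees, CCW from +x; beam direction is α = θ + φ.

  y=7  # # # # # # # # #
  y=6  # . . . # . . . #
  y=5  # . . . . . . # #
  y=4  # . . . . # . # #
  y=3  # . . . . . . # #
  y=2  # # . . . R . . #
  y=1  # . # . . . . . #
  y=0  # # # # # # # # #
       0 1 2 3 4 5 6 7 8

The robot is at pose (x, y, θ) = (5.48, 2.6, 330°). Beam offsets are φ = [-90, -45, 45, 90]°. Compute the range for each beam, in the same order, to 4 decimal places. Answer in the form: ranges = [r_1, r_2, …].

beam 1: φ=-90°, α=240°
  d=(-0.5000,-0.8660)  start (5,2)  tX=0.9600 tY=0.6928  stride 1/|dx|=2.0000 1/|dy|=1.1547
    cross y-line → (5,1), t=0.6928
    cross x-line → (4,1), t=0.9600
    cross y-line → (4,0), t=1.8475 (wall)
  → r_1 = 1.8475
beam 2: φ=-45°, α=285°
  d=(0.2588,-0.9659)  start (5,2)  tX=2.0091 tY=0.6212  stride 1/|dx|=3.8637 1/|dy|=1.0353
    cross y-line → (5,1), t=0.6212
    cross y-line → (5,0), t=1.6564 (wall)
  → r_2 = 1.6564
beam 3: φ=45°, α=15°
  d=(0.9659,0.2588)  start (5,2)  tX=0.5383 tY=1.5455  stride 1/|dx|=1.0353 1/|dy|=3.8637
    cross x-line → (6,2), t=0.5383
    cross y-line → (6,3), t=1.5455
    cross x-line → (7,3), t=1.5736 (wall)
  → r_3 = 1.5736
beam 4: φ=90°, α=60°
  d=(0.5000,0.8660)  start (5,2)  tX=1.0400 tY=0.4619  stride 1/|dx|=2.0000 1/|dy|=1.1547
    cross y-line → (5,3), t=0.4619
    cross x-line → (6,3), t=1.0400
    cross y-line → (6,4), t=1.6166
    cross y-line → (6,5), t=2.7713
    cross x-line → (7,5), t=3.0400 (wall)
  → r_4 = 3.0400

ranges = [1.8475, 1.6564, 1.5736, 3.0400]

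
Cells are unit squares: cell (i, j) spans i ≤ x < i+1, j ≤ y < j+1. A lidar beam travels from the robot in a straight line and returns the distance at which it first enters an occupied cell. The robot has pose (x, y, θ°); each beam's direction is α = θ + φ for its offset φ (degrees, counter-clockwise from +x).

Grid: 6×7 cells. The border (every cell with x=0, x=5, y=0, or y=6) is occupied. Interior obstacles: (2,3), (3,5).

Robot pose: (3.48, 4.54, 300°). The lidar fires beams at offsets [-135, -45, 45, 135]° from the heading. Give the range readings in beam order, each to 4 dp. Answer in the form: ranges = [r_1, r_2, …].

beam 1: φ=-135°, α=165°
  d=(-0.9659,0.2588)  start (3,4)  tX=0.4969 tY=1.7773  stride 1/|dx|=1.0353 1/|dy|=3.8637
    cross x-line → (2,4), t=0.4969
    cross x-line → (1,4), t=1.5322
    cross y-line → (1,5), t=1.7773
    cross x-line → (0,5), t=2.5675 (wall)
  → r_1 = 2.5675
beam 2: φ=-45°, α=255°
  d=(-0.2588,-0.9659)  start (3,4)  tX=1.8546 tY=0.5590  stride 1/|dx|=3.8637 1/|dy|=1.0353
    cross y-line → (3,3), t=0.5590
    cross y-line → (3,2), t=1.5943
    cross x-line → (2,2), t=1.8546
    cross y-line → (2,1), t=2.6296
    cross y-line → (2,0), t=3.6649 (wall)
  → r_2 = 3.6649
beam 3: φ=45°, α=345°
  d=(0.9659,-0.2588)  start (3,4)  tX=0.5383 tY=2.0864  stride 1/|dx|=1.0353 1/|dy|=3.8637
    cross x-line → (4,4), t=0.5383
    cross x-line → (5,4), t=1.5736 (wall)
  → r_3 = 1.5736
beam 4: φ=135°, α=75°
  d=(0.2588,0.9659)  start (3,4)  tX=2.0091 tY=0.4762  stride 1/|dx|=3.8637 1/|dy|=1.0353
    cross y-line → (3,5), t=0.4762 (wall)
  → r_4 = 0.4762

ranges = [2.5675, 3.6649, 1.5736, 0.4762]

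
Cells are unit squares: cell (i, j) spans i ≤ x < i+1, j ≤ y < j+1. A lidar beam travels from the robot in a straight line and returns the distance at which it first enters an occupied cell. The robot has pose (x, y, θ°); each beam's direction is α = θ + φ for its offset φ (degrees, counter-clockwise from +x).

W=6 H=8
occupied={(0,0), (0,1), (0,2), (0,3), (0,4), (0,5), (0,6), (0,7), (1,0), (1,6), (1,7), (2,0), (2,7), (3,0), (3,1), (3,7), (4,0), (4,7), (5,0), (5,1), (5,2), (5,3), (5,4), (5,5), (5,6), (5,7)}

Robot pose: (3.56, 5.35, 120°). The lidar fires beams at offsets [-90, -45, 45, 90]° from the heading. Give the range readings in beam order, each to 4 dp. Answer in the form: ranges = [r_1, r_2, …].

ranges = [1.6628, 1.7082, 2.5114, 2.9560]

beam 1: φ=-90°, α=30°
  direction (0.8660, 0.5000); cell (3,5); t to first gridline: x 0.5081, y 1.3000 (then +1.1547 / +2.0000)
    (4,5) via x @ 0.5081
    (4,6) via y @ 1.3000
    (5,6) via x @ 1.6628  # hit
  → r_1 = 1.6628
beam 2: φ=-45°, α=75°
  direction (0.2588, 0.9659); cell (3,5); t to first gridline: x 1.7000, y 0.6729 (then +3.8637 / +1.0353)
    (3,6) via y @ 0.6729
    (4,6) via x @ 1.7000
    (4,7) via y @ 1.7082  # hit
  → r_2 = 1.7082
beam 3: φ=45°, α=165°
  direction (-0.9659, 0.2588); cell (3,5); t to first gridline: x 0.5798, y 2.5114 (then +1.0353 / +3.8637)
    (2,5) via x @ 0.5798
    (1,5) via x @ 1.6150
    (1,6) via y @ 2.5114  # hit
  → r_3 = 2.5114
beam 4: φ=90°, α=210°
  direction (-0.8660, -0.5000); cell (3,5); t to first gridline: x 0.6466, y 0.7000 (then +1.1547 / +2.0000)
    (2,5) via x @ 0.6466
    (2,4) via y @ 0.7000
    (1,4) via x @ 1.8013
    (1,3) via y @ 2.7000
    (0,3) via x @ 2.9560  # hit
  → r_4 = 2.9560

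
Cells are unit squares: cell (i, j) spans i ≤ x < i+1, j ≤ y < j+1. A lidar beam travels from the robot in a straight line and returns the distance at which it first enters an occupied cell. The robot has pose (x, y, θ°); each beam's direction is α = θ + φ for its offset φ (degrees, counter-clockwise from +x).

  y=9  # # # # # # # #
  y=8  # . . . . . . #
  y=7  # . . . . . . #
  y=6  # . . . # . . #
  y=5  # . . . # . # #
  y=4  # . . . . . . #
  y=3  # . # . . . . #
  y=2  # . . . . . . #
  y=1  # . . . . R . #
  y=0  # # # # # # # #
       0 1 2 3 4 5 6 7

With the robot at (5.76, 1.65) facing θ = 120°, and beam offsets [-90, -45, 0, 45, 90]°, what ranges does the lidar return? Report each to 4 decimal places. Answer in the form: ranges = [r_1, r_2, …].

beam 1: φ=-90°, α=30°
  direction (0.8660, 0.5000); cell (5,1); t to first gridline: x 0.2771, y 0.7000 (then +1.1547 / +2.0000)
    (6,1) via x @ 0.2771
    (6,2) via y @ 0.7000
    (7,2) via x @ 1.4318  # hit
  → r_1 = 1.4318
beam 2: φ=-45°, α=75°
  direction (0.2588, 0.9659); cell (5,1); t to first gridline: x 0.9273, y 0.3623 (then +3.8637 / +1.0353)
    (5,2) via y @ 0.3623
    (6,2) via x @ 0.9273
    (6,3) via y @ 1.3976
    (6,4) via y @ 2.4329
    (6,5) via y @ 3.4682  # hit
  → r_2 = 3.4682
beam 3: φ=0°, α=120°
  direction (-0.5000, 0.8660); cell (5,1); t to first gridline: x 1.5200, y 0.4041 (then +2.0000 / +1.1547)
    (5,2) via y @ 0.4041
    (4,2) via x @ 1.5200
    (4,3) via y @ 1.5588
    (4,4) via y @ 2.7135
    (3,4) via x @ 3.5200
    (3,5) via y @ 3.8682
    (3,6) via y @ 5.0229
    (2,6) via x @ 5.5200
    (2,7) via y @ 6.1776
    (2,8) via y @ 7.3323
    (1,8) via x @ 7.5200
    (1,9) via y @ 8.4870  # hit
  → r_3 = 8.4870
beam 4: φ=45°, α=165°
  direction (-0.9659, 0.2588); cell (5,1); t to first gridline: x 0.7868, y 1.3523 (then +1.0353 / +3.8637)
    (4,1) via x @ 0.7868
    (4,2) via y @ 1.3523
    (3,2) via x @ 1.8221
    (2,2) via x @ 2.8574
    (1,2) via x @ 3.8926
    (0,2) via x @ 4.9279  # hit
  → r_4 = 4.9279
beam 5: φ=90°, α=210°
  direction (-0.8660, -0.5000); cell (5,1); t to first gridline: x 0.8776, y 1.3000 (then +1.1547 / +2.0000)
    (4,1) via x @ 0.8776
    (4,0) via y @ 1.3000  # hit
  → r_5 = 1.3000

ranges = [1.4318, 3.4682, 8.4870, 4.9279, 1.3000]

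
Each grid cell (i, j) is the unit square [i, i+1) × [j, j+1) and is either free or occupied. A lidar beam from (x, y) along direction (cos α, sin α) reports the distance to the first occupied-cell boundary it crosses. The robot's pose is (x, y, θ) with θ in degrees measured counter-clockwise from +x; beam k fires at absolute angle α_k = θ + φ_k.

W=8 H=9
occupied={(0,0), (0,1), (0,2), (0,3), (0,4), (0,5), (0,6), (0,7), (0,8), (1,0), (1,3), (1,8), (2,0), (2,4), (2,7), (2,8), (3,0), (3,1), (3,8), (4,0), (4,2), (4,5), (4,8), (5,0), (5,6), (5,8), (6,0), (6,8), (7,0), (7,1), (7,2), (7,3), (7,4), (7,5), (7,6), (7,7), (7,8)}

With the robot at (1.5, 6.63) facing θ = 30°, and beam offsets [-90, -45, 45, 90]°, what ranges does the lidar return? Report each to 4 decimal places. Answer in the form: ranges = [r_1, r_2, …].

ranges = [1.8822, 2.5882, 1.4183, 1.0000]

beam 1: φ=-90°, α=300°
  dir = (cos 300°, sin 300°) = (0.5000, -0.8660); from cell (1,6)
  next x-line at t=1.0000, next y-line at t=0.7275; Δt_x=2.0000, Δt_y=1.1547
    y: enter (1,5) at t=0.7275
    x: enter (2,5) at t=1.0000
    y: enter (2,4) at t=1.8822 ← occupied
  → r_1 = 1.8822
beam 2: φ=-45°, α=345°
  dir = (cos 345°, sin 345°) = (0.9659, -0.2588); from cell (1,6)
  next x-line at t=0.5176, next y-line at t=2.4341; Δt_x=1.0353, Δt_y=3.8637
    x: enter (2,6) at t=0.5176
    x: enter (3,6) at t=1.5529
    y: enter (3,5) at t=2.4341
    x: enter (4,5) at t=2.5882 ← occupied
  → r_2 = 2.5882
beam 3: φ=45°, α=75°
  dir = (cos 75°, sin 75°) = (0.2588, 0.9659); from cell (1,6)
  next x-line at t=1.9319, next y-line at t=0.3831; Δt_x=3.8637, Δt_y=1.0353
    y: enter (1,7) at t=0.3831
    y: enter (1,8) at t=1.4183 ← occupied
  → r_3 = 1.4183
beam 4: φ=90°, α=120°
  dir = (cos 120°, sin 120°) = (-0.5000, 0.8660); from cell (1,6)
  next x-line at t=1.0000, next y-line at t=0.4272; Δt_x=2.0000, Δt_y=1.1547
    y: enter (1,7) at t=0.4272
    x: enter (0,7) at t=1.0000 ← occupied
  → r_4 = 1.0000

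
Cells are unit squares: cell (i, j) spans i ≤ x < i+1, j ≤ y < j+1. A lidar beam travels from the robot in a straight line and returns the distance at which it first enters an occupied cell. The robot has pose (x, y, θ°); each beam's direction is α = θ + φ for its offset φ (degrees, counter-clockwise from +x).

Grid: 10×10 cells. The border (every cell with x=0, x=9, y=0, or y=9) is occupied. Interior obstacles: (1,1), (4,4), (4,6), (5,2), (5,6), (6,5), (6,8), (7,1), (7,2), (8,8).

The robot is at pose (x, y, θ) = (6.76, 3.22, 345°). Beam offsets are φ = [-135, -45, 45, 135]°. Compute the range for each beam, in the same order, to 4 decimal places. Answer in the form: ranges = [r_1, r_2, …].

beam 1: φ=-135°, α=210°
  cosα=-0.8660 sinα=-0.5000 | (6,3) | tMaxX 0.8776 tMaxY 0.4400 | tΔX 1.1547 tΔY 2.0000
    t=0.4400 [y] (6,2)
    t=0.8776 [x] (5,2) — stop
  → r_1 = 0.8776
beam 2: φ=-45°, α=300°
  cosα=0.5000 sinα=-0.8660 | (6,3) | tMaxX 0.4800 tMaxY 0.2540 | tΔX 2.0000 tΔY 1.1547
    t=0.2540 [y] (6,2)
    t=0.4800 [x] (7,2) — stop
  → r_2 = 0.4800
beam 3: φ=45°, α=30°
  cosα=0.8660 sinα=0.5000 | (6,3) | tMaxX 0.2771 tMaxY 1.5600 | tΔX 1.1547 tΔY 2.0000
    t=0.2771 [x] (7,3)
    t=1.4318 [x] (8,3)
    t=1.5600 [y] (8,4)
    t=2.5865 [x] (9,4) — stop
  → r_3 = 2.5865
beam 4: φ=135°, α=120°
  cosα=-0.5000 sinα=0.8660 | (6,3) | tMaxX 1.5200 tMaxY 0.9007 | tΔX 2.0000 tΔY 1.1547
    t=0.9007 [y] (6,4)
    t=1.5200 [x] (5,4)
    t=2.0554 [y] (5,5)
    t=3.2101 [y] (5,6) — stop
  → r_4 = 3.2101

ranges = [0.8776, 0.4800, 2.5865, 3.2101]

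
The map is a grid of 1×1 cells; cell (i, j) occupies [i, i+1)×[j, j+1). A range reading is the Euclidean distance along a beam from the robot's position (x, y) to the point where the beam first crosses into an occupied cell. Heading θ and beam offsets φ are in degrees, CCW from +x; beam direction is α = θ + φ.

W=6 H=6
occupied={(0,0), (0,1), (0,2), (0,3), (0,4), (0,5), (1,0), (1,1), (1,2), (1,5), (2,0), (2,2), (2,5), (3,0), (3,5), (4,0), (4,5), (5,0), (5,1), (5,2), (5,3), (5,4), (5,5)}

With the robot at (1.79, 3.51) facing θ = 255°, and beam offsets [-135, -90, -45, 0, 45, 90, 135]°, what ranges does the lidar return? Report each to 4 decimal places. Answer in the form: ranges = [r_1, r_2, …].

ranges = [1.5800, 0.8179, 0.9122, 0.5280, 0.5889, 3.3232, 2.9800]

beam 1: φ=-135°, α=120°
  cosα=-0.5000 sinα=0.8660 | (1,3) | tMaxX 1.5800 tMaxY 0.5658 | tΔX 2.0000 tΔY 1.1547
    t=0.5658 [y] (1,4)
    t=1.5800 [x] (0,4) — stop
  → r_1 = 1.5800
beam 2: φ=-90°, α=165°
  cosα=-0.9659 sinα=0.2588 | (1,3) | tMaxX 0.8179 tMaxY 1.8932 | tΔX 1.0353 tΔY 3.8637
    t=0.8179 [x] (0,3) — stop
  → r_2 = 0.8179
beam 3: φ=-45°, α=210°
  cosα=-0.8660 sinα=-0.5000 | (1,3) | tMaxX 0.9122 tMaxY 1.0200 | tΔX 1.1547 tΔY 2.0000
    t=0.9122 [x] (0,3) — stop
  → r_3 = 0.9122
beam 4: φ=0°, α=255°
  cosα=-0.2588 sinα=-0.9659 | (1,3) | tMaxX 3.0523 tMaxY 0.5280 | tΔX 3.8637 tΔY 1.0353
    t=0.5280 [y] (1,2) — stop
  → r_4 = 0.5280
beam 5: φ=45°, α=300°
  cosα=0.5000 sinα=-0.8660 | (1,3) | tMaxX 0.4200 tMaxY 0.5889 | tΔX 2.0000 tΔY 1.1547
    t=0.4200 [x] (2,3)
    t=0.5889 [y] (2,2) — stop
  → r_5 = 0.5889
beam 6: φ=90°, α=345°
  cosα=0.9659 sinα=-0.2588 | (1,3) | tMaxX 0.2174 tMaxY 1.9705 | tΔX 1.0353 tΔY 3.8637
    t=0.2174 [x] (2,3)
    t=1.2527 [x] (3,3)
    t=1.9705 [y] (3,2)
    t=2.2880 [x] (4,2)
    t=3.3232 [x] (5,2) — stop
  → r_6 = 3.3232
beam 7: φ=135°, α=30°
  cosα=0.8660 sinα=0.5000 | (1,3) | tMaxX 0.2425 tMaxY 0.9800 | tΔX 1.1547 tΔY 2.0000
    t=0.2425 [x] (2,3)
    t=0.9800 [y] (2,4)
    t=1.3972 [x] (3,4)
    t=2.5519 [x] (4,4)
    t=2.9800 [y] (4,5) — stop
  → r_7 = 2.9800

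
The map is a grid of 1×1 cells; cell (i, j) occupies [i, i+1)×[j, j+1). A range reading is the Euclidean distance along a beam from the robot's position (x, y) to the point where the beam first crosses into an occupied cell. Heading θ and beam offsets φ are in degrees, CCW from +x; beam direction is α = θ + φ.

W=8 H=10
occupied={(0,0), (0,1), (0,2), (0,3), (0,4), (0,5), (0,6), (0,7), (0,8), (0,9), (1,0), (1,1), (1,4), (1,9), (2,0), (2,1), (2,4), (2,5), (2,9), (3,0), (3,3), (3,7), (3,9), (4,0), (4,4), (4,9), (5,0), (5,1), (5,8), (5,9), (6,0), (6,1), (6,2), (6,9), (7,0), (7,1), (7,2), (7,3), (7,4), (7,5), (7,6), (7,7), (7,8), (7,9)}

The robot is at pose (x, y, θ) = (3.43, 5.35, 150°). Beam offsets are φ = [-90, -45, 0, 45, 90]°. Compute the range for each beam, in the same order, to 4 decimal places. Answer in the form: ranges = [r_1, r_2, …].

ranges = [3.1400, 3.7788, 0.4965, 0.4452, 0.8600]

beam 1: φ=-90°, α=60°
  direction (0.5000, 0.8660); cell (3,5); t to first gridline: x 1.1400, y 0.7506 (then +2.0000 / +1.1547)
    (3,6) via y @ 0.7506
    (4,6) via x @ 1.1400
    (4,7) via y @ 1.9053
    (4,8) via y @ 3.0600
    (5,8) via x @ 3.1400  # hit
  → r_1 = 3.1400
beam 2: φ=-45°, α=105°
  direction (-0.2588, 0.9659); cell (3,5); t to first gridline: x 1.6614, y 0.6729 (then +3.8637 / +1.0353)
    (3,6) via y @ 0.6729
    (2,6) via x @ 1.6614
    (2,7) via y @ 1.7082
    (2,8) via y @ 2.7435
    (2,9) via y @ 3.7788  # hit
  → r_2 = 3.7788
beam 3: φ=0°, α=150°
  direction (-0.8660, 0.5000); cell (3,5); t to first gridline: x 0.4965, y 1.3000 (then +1.1547 / +2.0000)
    (2,5) via x @ 0.4965  # hit
  → r_3 = 0.4965
beam 4: φ=45°, α=195°
  direction (-0.9659, -0.2588); cell (3,5); t to first gridline: x 0.4452, y 1.3523 (then +1.0353 / +3.8637)
    (2,5) via x @ 0.4452  # hit
  → r_4 = 0.4452
beam 5: φ=90°, α=240°
  direction (-0.5000, -0.8660); cell (3,5); t to first gridline: x 0.8600, y 0.4041 (then +2.0000 / +1.1547)
    (3,4) via y @ 0.4041
    (2,4) via x @ 0.8600  # hit
  → r_5 = 0.8600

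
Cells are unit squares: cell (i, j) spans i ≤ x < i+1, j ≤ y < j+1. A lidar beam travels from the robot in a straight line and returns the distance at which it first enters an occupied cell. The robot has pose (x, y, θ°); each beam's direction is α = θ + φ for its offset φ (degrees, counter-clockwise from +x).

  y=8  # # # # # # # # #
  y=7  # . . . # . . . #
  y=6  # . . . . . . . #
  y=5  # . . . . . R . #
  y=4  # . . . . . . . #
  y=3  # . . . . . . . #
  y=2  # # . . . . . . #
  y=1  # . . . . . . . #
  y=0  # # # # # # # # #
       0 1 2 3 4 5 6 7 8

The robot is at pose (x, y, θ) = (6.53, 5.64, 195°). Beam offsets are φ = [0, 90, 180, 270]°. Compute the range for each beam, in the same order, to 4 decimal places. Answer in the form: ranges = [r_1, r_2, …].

beam 1: φ=0°, α=195°
  cosα=-0.9659 sinα=-0.2588 | (6,5) | tMaxX 0.5487 tMaxY 2.4728 | tΔX 1.0353 tΔY 3.8637
    t=0.5487 [x] (5,5)
    t=1.5840 [x] (4,5)
    t=2.4728 [y] (4,4)
    t=2.6192 [x] (3,4)
    t=3.6545 [x] (2,4)
    t=4.6898 [x] (1,4)
    t=5.7251 [x] (0,4) — stop
  → r_1 = 5.7251
beam 2: φ=90°, α=285°
  cosα=0.2588 sinα=-0.9659 | (6,5) | tMaxX 1.8159 tMaxY 0.6626 | tΔX 3.8637 tΔY 1.0353
    t=0.6626 [y] (6,4)
    t=1.6979 [y] (6,3)
    t=1.8159 [x] (7,3)
    t=2.7331 [y] (7,2)
    t=3.7684 [y] (7,1)
    t=4.8037 [y] (7,0) — stop
  → r_2 = 4.8037
beam 3: φ=180°, α=15°
  cosα=0.9659 sinα=0.2588 | (6,5) | tMaxX 0.4866 tMaxY 1.3909 | tΔX 1.0353 tΔY 3.8637
    t=0.4866 [x] (7,5)
    t=1.3909 [y] (7,6)
    t=1.5219 [x] (8,6) — stop
  → r_3 = 1.5219
beam 4: φ=270°, α=105°
  cosα=-0.2588 sinα=0.9659 | (6,5) | tMaxX 2.0478 tMaxY 0.3727 | tΔX 3.8637 tΔY 1.0353
    t=0.3727 [y] (6,6)
    t=1.4080 [y] (6,7)
    t=2.0478 [x] (5,7)
    t=2.4433 [y] (5,8) — stop
  → r_4 = 2.4433

ranges = [5.7251, 4.8037, 1.5219, 2.4433]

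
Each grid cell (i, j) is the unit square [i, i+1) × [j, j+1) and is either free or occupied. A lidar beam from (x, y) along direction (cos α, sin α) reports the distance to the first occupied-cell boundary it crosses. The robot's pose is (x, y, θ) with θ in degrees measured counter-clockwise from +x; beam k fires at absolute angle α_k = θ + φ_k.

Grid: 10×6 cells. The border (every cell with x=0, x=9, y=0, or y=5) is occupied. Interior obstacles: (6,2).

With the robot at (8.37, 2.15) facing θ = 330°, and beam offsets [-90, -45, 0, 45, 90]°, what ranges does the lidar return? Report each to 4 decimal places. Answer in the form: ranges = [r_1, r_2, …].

beam 1: φ=-90°, α=240°
  d=(-0.5000,-0.8660)  start (8,2)  tX=0.7400 tY=0.1732  stride 1/|dx|=2.0000 1/|dy|=1.1547
    cross y-line → (8,1), t=0.1732
    cross x-line → (7,1), t=0.7400
    cross y-line → (7,0), t=1.3279 (wall)
  → r_1 = 1.3279
beam 2: φ=-45°, α=285°
  d=(0.2588,-0.9659)  start (8,2)  tX=2.4341 tY=0.1553  stride 1/|dx|=3.8637 1/|dy|=1.0353
    cross y-line → (8,1), t=0.1553
    cross y-line → (8,0), t=1.1906 (wall)
  → r_2 = 1.1906
beam 3: φ=0°, α=330°
  d=(0.8660,-0.5000)  start (8,2)  tX=0.7275 tY=0.3000  stride 1/|dx|=1.1547 1/|dy|=2.0000
    cross y-line → (8,1), t=0.3000
    cross x-line → (9,1), t=0.7275 (wall)
  → r_3 = 0.7275
beam 4: φ=45°, α=15°
  d=(0.9659,0.2588)  start (8,2)  tX=0.6522 tY=3.2841  stride 1/|dx|=1.0353 1/|dy|=3.8637
    cross x-line → (9,2), t=0.6522 (wall)
  → r_4 = 0.6522
beam 5: φ=90°, α=60°
  d=(0.5000,0.8660)  start (8,2)  tX=1.2600 tY=0.9815  stride 1/|dx|=2.0000 1/|dy|=1.1547
    cross y-line → (8,3), t=0.9815
    cross x-line → (9,3), t=1.2600 (wall)
  → r_5 = 1.2600

ranges = [1.3279, 1.1906, 0.7275, 0.6522, 1.2600]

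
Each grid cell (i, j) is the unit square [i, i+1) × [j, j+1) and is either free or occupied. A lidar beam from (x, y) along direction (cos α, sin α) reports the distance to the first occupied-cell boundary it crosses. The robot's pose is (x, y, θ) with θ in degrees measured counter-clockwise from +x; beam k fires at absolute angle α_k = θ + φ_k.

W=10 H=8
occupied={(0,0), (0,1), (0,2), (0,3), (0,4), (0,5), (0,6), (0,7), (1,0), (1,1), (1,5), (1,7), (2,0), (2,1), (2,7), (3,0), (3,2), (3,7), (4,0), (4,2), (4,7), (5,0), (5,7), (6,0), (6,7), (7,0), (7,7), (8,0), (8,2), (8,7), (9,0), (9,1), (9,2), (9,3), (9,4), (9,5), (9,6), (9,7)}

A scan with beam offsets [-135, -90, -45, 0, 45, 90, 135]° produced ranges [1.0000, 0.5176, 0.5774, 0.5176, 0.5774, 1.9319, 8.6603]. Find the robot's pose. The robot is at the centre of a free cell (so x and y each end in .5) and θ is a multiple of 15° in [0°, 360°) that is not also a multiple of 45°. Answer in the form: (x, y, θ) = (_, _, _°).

(x, y, θ) = (8.5, 6.5, 75°)

Candidates: 42 free-cell centres × 16 headings = 672 poses. Raycast each; keep the one whose scan matches to 4 dp.
  (3.5, 6.5, 150°): beam 1 = 1.9319 ≠ 1.0000 ✗
  (5.5, 3.5, 195°): beam 1 = 4.0415 ≠ 1.0000 ✗
  (8.5, 3.5, 210°): beam 1 = 1.9319 ≠ 1.0000 ✗
  …
  (8.5, 6.5, 75°): r_1=1.0000, r_2=0.5176, r_3=0.5774, r_4=0.5176, r_5=0.5774, r_6=1.9319, r_7=8.6603 — all match ✓
Only this pose fits every beam.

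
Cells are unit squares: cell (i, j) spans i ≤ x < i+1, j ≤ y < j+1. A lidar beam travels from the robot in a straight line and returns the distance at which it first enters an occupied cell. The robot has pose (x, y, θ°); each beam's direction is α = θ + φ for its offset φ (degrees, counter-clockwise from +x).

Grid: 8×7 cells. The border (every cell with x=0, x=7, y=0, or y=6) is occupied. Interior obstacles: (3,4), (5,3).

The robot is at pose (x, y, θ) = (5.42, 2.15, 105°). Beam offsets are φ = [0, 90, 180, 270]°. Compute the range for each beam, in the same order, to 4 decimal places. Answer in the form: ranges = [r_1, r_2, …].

ranges = [0.8800, 4.4433, 1.1906, 1.6357]

beam 1: φ=0°, α=105°
  direction (-0.2588, 0.9659); cell (5,2); t to first gridline: x 1.6228, y 0.8800 (then +3.8637 / +1.0353)
    (5,3) via y @ 0.8800  # hit
  → r_1 = 0.8800
beam 2: φ=90°, α=195°
  direction (-0.9659, -0.2588); cell (5,2); t to first gridline: x 0.4348, y 0.5796 (then +1.0353 / +3.8637)
    (4,2) via x @ 0.4348
    (4,1) via y @ 0.5796
    (3,1) via x @ 1.4701
    (2,1) via x @ 2.5054
    (1,1) via x @ 3.5406
    (1,0) via y @ 4.4433  # hit
  → r_2 = 4.4433
beam 3: φ=180°, α=285°
  direction (0.2588, -0.9659); cell (5,2); t to first gridline: x 2.2409, y 0.1553 (then +3.8637 / +1.0353)
    (5,1) via y @ 0.1553
    (5,0) via y @ 1.1906  # hit
  → r_3 = 1.1906
beam 4: φ=270°, α=15°
  direction (0.9659, 0.2588); cell (5,2); t to first gridline: x 0.6005, y 3.2841 (then +1.0353 / +3.8637)
    (6,2) via x @ 0.6005
    (7,2) via x @ 1.6357  # hit
  → r_4 = 1.6357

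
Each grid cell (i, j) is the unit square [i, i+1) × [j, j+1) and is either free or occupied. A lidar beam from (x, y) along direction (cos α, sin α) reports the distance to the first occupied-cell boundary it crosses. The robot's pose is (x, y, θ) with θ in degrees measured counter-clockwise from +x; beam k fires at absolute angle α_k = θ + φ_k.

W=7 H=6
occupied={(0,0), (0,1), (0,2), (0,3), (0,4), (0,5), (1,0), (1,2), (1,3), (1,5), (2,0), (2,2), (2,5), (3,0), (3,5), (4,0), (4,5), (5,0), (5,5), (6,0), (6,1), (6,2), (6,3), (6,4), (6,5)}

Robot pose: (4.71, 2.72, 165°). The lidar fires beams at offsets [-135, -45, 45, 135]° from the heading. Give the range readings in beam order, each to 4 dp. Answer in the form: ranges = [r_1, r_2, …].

ranges = [1.4896, 2.6327, 3.4400, 1.9861]

beam 1: φ=-135°, α=30°
  direction (0.8660, 0.5000); cell (4,2); t to first gridline: x 0.3349, y 0.5600 (then +1.1547 / +2.0000)
    (5,2) via x @ 0.3349
    (5,3) via y @ 0.5600
    (6,3) via x @ 1.4896  # hit
  → r_1 = 1.4896
beam 2: φ=-45°, α=120°
  direction (-0.5000, 0.8660); cell (4,2); t to first gridline: x 1.4200, y 0.3233 (then +2.0000 / +1.1547)
    (4,3) via y @ 0.3233
    (3,3) via x @ 1.4200
    (3,4) via y @ 1.4780
    (3,5) via y @ 2.6327  # hit
  → r_2 = 2.6327
beam 3: φ=45°, α=210°
  direction (-0.8660, -0.5000); cell (4,2); t to first gridline: x 0.8198, y 1.4400 (then +1.1547 / +2.0000)
    (3,2) via x @ 0.8198
    (3,1) via y @ 1.4400
    (2,1) via x @ 1.9745
    (1,1) via x @ 3.1292
    (1,0) via y @ 3.4400  # hit
  → r_3 = 3.4400
beam 4: φ=135°, α=300°
  direction (0.5000, -0.8660); cell (4,2); t to first gridline: x 0.5800, y 0.8314 (then +2.0000 / +1.1547)
    (5,2) via x @ 0.5800
    (5,1) via y @ 0.8314
    (5,0) via y @ 1.9861  # hit
  → r_4 = 1.9861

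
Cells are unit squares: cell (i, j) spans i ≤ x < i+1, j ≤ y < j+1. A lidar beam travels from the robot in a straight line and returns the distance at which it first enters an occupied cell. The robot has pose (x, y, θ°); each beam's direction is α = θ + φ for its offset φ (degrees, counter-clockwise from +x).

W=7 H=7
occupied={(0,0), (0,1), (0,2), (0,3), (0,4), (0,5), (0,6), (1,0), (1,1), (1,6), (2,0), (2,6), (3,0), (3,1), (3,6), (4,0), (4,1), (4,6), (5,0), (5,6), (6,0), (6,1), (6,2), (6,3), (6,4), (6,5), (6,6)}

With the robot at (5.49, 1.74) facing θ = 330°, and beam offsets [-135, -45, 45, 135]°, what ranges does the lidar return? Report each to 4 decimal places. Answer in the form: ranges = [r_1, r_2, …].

beam 1: φ=-135°, α=195°
  cosα=-0.9659 sinα=-0.2588 | (5,1) | tMaxX 0.5073 tMaxY 2.8591 | tΔX 1.0353 tΔY 3.8637
    t=0.5073 [x] (4,1) — stop
  → r_1 = 0.5073
beam 2: φ=-45°, α=285°
  cosα=0.2588 sinα=-0.9659 | (5,1) | tMaxX 1.9705 tMaxY 0.7661 | tΔX 3.8637 tΔY 1.0353
    t=0.7661 [y] (5,0) — stop
  → r_2 = 0.7661
beam 3: φ=45°, α=15°
  cosα=0.9659 sinα=0.2588 | (5,1) | tMaxX 0.5280 tMaxY 1.0046 | tΔX 1.0353 tΔY 3.8637
    t=0.5280 [x] (6,1) — stop
  → r_3 = 0.5280
beam 4: φ=135°, α=105°
  cosα=-0.2588 sinα=0.9659 | (5,1) | tMaxX 1.8932 tMaxY 0.2692 | tΔX 3.8637 tΔY 1.0353
    t=0.2692 [y] (5,2)
    t=1.3044 [y] (5,3)
    t=1.8932 [x] (4,3)
    t=2.3397 [y] (4,4)
    t=3.3750 [y] (4,5)
    t=4.4103 [y] (4,6) — stop
  → r_4 = 4.4103

ranges = [0.5073, 0.7661, 0.5280, 4.4103]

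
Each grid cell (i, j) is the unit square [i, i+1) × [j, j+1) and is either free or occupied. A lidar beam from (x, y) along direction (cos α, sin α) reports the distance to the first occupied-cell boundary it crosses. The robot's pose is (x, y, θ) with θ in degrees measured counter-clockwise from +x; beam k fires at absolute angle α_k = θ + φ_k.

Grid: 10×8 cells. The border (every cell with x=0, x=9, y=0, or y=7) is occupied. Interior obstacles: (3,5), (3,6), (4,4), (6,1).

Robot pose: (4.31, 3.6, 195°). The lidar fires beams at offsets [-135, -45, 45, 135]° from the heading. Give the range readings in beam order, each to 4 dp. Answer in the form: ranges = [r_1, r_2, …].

beam 1: φ=-135°, α=60°
  d=(0.5000,0.8660)  start (4,3)  tX=1.3800 tY=0.4619  stride 1/|dx|=2.0000 1/|dy|=1.1547
    cross y-line → (4,4), t=0.4619 (wall)
  → r_1 = 0.4619
beam 2: φ=-45°, α=150°
  d=(-0.8660,0.5000)  start (4,3)  tX=0.3580 tY=0.8000  stride 1/|dx|=1.1547 1/|dy|=2.0000
    cross x-line → (3,3), t=0.3580
    cross y-line → (3,4), t=0.8000
    cross x-line → (2,4), t=1.5127
    cross x-line → (1,4), t=2.6674
    cross y-line → (1,5), t=2.8000
    cross x-line → (0,5), t=3.8221 (wall)
  → r_2 = 3.8221
beam 3: φ=45°, α=240°
  d=(-0.5000,-0.8660)  start (4,3)  tX=0.6200 tY=0.6928  stride 1/|dx|=2.0000 1/|dy|=1.1547
    cross x-line → (3,3), t=0.6200
    cross y-line → (3,2), t=0.6928
    cross y-line → (3,1), t=1.8475
    cross x-line → (2,1), t=2.6200
    cross y-line → (2,0), t=3.0022 (wall)
  → r_3 = 3.0022
beam 4: φ=135°, α=330°
  d=(0.8660,-0.5000)  start (4,3)  tX=0.7967 tY=1.2000  stride 1/|dx|=1.1547 1/|dy|=2.0000
    cross x-line → (5,3), t=0.7967
    cross y-line → (5,2), t=1.2000
    cross x-line → (6,2), t=1.9514
    cross x-line → (7,2), t=3.1061
    cross y-line → (7,1), t=3.2000
    cross x-line → (8,1), t=4.2608
    cross y-line → (8,0), t=5.2000 (wall)
  → r_4 = 5.2000

ranges = [0.4619, 3.8221, 3.0022, 5.2000]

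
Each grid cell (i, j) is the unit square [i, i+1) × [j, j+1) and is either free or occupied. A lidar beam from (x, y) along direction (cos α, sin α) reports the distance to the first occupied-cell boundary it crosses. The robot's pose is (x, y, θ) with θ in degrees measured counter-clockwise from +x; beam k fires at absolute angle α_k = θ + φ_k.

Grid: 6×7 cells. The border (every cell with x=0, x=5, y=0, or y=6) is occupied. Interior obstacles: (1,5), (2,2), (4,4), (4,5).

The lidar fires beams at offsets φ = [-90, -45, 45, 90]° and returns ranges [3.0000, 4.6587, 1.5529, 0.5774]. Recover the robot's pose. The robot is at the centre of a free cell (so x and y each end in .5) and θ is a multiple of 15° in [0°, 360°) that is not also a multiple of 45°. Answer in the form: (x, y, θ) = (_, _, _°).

The pose lattice has 16·16 = 256 candidates. Test each by forward raycasting.
  (1.5, 2.5, 240°): beam 1 = 0.5774 ≠ 3.0000 ✗
  (2.5, 4.5, 165°): beam 1 = 1.5529 ≠ 3.0000 ✗
  (2.5, 5.5, 300°): beam 1 = 0.5774 ≠ 3.0000 ✗
  (4.5, 3.5, 255°): beam 1 = 3.6235 ≠ 3.0000 ✗
  …
  (2.5, 5.5, 330°): r_1=3.0000, r_2=4.6587, r_3=1.5529, r_4=0.5774 — all match ✓
Unique over the lattice → pose = (2.5, 5.5, 330°).

(x, y, θ) = (2.5, 5.5, 330°)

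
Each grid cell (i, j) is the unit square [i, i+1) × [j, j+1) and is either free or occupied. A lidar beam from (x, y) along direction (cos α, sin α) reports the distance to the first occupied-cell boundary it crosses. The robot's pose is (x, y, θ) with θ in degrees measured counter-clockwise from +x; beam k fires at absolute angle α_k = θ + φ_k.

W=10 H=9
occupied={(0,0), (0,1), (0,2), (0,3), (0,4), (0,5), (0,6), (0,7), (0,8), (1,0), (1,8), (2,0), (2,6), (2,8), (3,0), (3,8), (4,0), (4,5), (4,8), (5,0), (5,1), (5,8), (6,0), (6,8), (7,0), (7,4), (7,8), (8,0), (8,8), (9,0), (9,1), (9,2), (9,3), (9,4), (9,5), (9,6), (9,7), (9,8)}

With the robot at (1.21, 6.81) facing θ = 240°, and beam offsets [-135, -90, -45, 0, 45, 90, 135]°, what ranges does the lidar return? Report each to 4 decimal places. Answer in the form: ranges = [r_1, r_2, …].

ranges = [0.8114, 0.2425, 0.2174, 0.4200, 6.0150, 0.9122, 4.5978]

beam 1: φ=-135°, α=105°
  cosα=-0.2588 sinα=0.9659 | (1,6) | tMaxX 0.8114 tMaxY 0.1967 | tΔX 3.8637 tΔY 1.0353
    t=0.1967 [y] (1,7)
    t=0.8114 [x] (0,7) — stop
  → r_1 = 0.8114
beam 2: φ=-90°, α=150°
  cosα=-0.8660 sinα=0.5000 | (1,6) | tMaxX 0.2425 tMaxY 0.3800 | tΔX 1.1547 tΔY 2.0000
    t=0.2425 [x] (0,6) — stop
  → r_2 = 0.2425
beam 3: φ=-45°, α=195°
  cosα=-0.9659 sinα=-0.2588 | (1,6) | tMaxX 0.2174 tMaxY 3.1296 | tΔX 1.0353 tΔY 3.8637
    t=0.2174 [x] (0,6) — stop
  → r_3 = 0.2174
beam 4: φ=0°, α=240°
  cosα=-0.5000 sinα=-0.8660 | (1,6) | tMaxX 0.4200 tMaxY 0.9353 | tΔX 2.0000 tΔY 1.1547
    t=0.4200 [x] (0,6) — stop
  → r_4 = 0.4200
beam 5: φ=45°, α=285°
  cosα=0.2588 sinα=-0.9659 | (1,6) | tMaxX 3.0523 tMaxY 0.8386 | tΔX 3.8637 tΔY 1.0353
    t=0.8386 [y] (1,5)
    t=1.8738 [y] (1,4)
    t=2.9091 [y] (1,3)
    t=3.0523 [x] (2,3)
    t=3.9444 [y] (2,2)
    t=4.9797 [y] (2,1)
    t=6.0150 [y] (2,0) — stop
  → r_5 = 6.0150
beam 6: φ=90°, α=330°
  cosα=0.8660 sinα=-0.5000 | (1,6) | tMaxX 0.9122 tMaxY 1.6200 | tΔX 1.1547 tΔY 2.0000
    t=0.9122 [x] (2,6) — stop
  → r_6 = 0.9122
beam 7: φ=135°, α=15°
  cosα=0.9659 sinα=0.2588 | (1,6) | tMaxX 0.8179 tMaxY 0.7341 | tΔX 1.0353 tΔY 3.8637
    t=0.7341 [y] (1,7)
    t=0.8179 [x] (2,7)
    t=1.8531 [x] (3,7)
    t=2.8884 [x] (4,7)
    t=3.9237 [x] (5,7)
    t=4.5978 [y] (5,8) — stop
  → r_7 = 4.5978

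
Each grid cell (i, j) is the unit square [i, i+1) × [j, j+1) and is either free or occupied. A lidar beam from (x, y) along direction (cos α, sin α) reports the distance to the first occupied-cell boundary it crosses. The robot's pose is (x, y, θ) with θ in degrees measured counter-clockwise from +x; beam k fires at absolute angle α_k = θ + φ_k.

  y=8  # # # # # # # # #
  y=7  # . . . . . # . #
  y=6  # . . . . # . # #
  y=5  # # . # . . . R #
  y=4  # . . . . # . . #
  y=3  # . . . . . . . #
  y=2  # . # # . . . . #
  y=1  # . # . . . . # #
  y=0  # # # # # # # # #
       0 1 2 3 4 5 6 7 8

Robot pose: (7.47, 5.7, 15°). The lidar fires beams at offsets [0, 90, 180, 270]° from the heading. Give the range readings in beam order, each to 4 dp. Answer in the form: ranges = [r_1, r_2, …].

beam 1: φ=0°, α=15°
  direction (0.9659, 0.2588); cell (7,5); t to first gridline: x 0.5487, y 1.1591 (then +1.0353 / +3.8637)
    (8,5) via x @ 0.5487  # hit
  → r_1 = 0.5487
beam 2: φ=90°, α=105°
  direction (-0.2588, 0.9659); cell (7,5); t to first gridline: x 1.8159, y 0.3106 (then +3.8637 / +1.0353)
    (7,6) via y @ 0.3106  # hit
  → r_2 = 0.3106
beam 3: φ=180°, α=195°
  direction (-0.9659, -0.2588); cell (7,5); t to first gridline: x 0.4866, y 2.7046 (then +1.0353 / +3.8637)
    (6,5) via x @ 0.4866
    (5,5) via x @ 1.5219
    (4,5) via x @ 2.5571
    (4,4) via y @ 2.7046
    (3,4) via x @ 3.5924
    (2,4) via x @ 4.6277
    (1,4) via x @ 5.6630
    (1,3) via y @ 6.5683
    (0,3) via x @ 6.6982  # hit
  → r_3 = 6.6982
beam 4: φ=270°, α=285°
  direction (0.2588, -0.9659); cell (7,5); t to first gridline: x 2.0478, y 0.7247 (then +3.8637 / +1.0353)
    (7,4) via y @ 0.7247
    (7,3) via y @ 1.7600
    (8,3) via x @ 2.0478  # hit
  → r_4 = 2.0478

ranges = [0.5487, 0.3106, 6.6982, 2.0478]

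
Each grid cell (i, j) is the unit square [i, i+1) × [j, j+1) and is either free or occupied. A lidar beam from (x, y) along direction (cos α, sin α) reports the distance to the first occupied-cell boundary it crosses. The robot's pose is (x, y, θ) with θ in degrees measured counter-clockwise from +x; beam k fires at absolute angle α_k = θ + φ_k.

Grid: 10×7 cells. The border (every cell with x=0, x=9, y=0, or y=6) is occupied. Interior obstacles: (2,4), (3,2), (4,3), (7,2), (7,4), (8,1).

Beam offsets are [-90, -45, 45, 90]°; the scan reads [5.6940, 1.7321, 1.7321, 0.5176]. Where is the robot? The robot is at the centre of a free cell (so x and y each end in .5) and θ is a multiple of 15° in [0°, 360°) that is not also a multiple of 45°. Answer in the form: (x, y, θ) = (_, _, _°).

Candidates: 34 free-cell centres × 16 headings = 544 poses. Raycast each; keep the one whose scan matches to 4 dp.
  (1.5, 4.5, 255°): beam 1 = 0.5176 ≠ 5.6940 ✗
  (5.5, 2.5, 240°): beam 1 = 1.0000 ≠ 5.6940 ✗
  (6.5, 1.5, 15°): beam 1 = 0.5176 ≠ 5.6940 ✗
  …
  (6.5, 4.5, 255°): r_1=5.6940, r_2=1.7321, r_3=1.7321, r_4=0.5176 — all match ✓
Unique over the lattice → pose = (6.5, 4.5, 255°).

(x, y, θ) = (6.5, 4.5, 255°)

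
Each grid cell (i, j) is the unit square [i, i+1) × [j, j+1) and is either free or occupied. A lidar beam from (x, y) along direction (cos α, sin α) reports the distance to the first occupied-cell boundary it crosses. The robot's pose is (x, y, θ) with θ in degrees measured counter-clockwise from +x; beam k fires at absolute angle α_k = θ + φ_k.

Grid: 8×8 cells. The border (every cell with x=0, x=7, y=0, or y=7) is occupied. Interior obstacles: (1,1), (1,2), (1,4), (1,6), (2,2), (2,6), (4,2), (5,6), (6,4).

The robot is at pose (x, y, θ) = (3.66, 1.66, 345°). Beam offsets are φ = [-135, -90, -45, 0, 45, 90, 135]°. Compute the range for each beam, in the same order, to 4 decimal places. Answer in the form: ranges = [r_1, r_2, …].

ranges = [1.3200, 0.6833, 0.7621, 2.5500, 0.6800, 1.3137, 1.3200]

beam 1: φ=-135°, α=210°
  direction (-0.8660, -0.5000); cell (3,1); t to first gridline: x 0.7621, y 1.3200 (then +1.1547 / +2.0000)
    (2,1) via x @ 0.7621
    (2,0) via y @ 1.3200  # hit
  → r_1 = 1.3200
beam 2: φ=-90°, α=255°
  direction (-0.2588, -0.9659); cell (3,1); t to first gridline: x 2.5500, y 0.6833 (then +3.8637 / +1.0353)
    (3,0) via y @ 0.6833  # hit
  → r_2 = 0.6833
beam 3: φ=-45°, α=300°
  direction (0.5000, -0.8660); cell (3,1); t to first gridline: x 0.6800, y 0.7621 (then +2.0000 / +1.1547)
    (4,1) via x @ 0.6800
    (4,0) via y @ 0.7621  # hit
  → r_3 = 0.7621
beam 4: φ=0°, α=345°
  direction (0.9659, -0.2588); cell (3,1); t to first gridline: x 0.3520, y 2.5500 (then +1.0353 / +3.8637)
    (4,1) via x @ 0.3520
    (5,1) via x @ 1.3873
    (6,1) via x @ 2.4225
    (6,0) via y @ 2.5500  # hit
  → r_4 = 2.5500
beam 5: φ=45°, α=30°
  direction (0.8660, 0.5000); cell (3,1); t to first gridline: x 0.3926, y 0.6800 (then +1.1547 / +2.0000)
    (4,1) via x @ 0.3926
    (4,2) via y @ 0.6800  # hit
  → r_5 = 0.6800
beam 6: φ=90°, α=75°
  direction (0.2588, 0.9659); cell (3,1); t to first gridline: x 1.3137, y 0.3520 (then +3.8637 / +1.0353)
    (3,2) via y @ 0.3520
    (4,2) via x @ 1.3137  # hit
  → r_6 = 1.3137
beam 7: φ=135°, α=120°
  direction (-0.5000, 0.8660); cell (3,1); t to first gridline: x 1.3200, y 0.3926 (then +2.0000 / +1.1547)
    (3,2) via y @ 0.3926
    (2,2) via x @ 1.3200  # hit
  → r_7 = 1.3200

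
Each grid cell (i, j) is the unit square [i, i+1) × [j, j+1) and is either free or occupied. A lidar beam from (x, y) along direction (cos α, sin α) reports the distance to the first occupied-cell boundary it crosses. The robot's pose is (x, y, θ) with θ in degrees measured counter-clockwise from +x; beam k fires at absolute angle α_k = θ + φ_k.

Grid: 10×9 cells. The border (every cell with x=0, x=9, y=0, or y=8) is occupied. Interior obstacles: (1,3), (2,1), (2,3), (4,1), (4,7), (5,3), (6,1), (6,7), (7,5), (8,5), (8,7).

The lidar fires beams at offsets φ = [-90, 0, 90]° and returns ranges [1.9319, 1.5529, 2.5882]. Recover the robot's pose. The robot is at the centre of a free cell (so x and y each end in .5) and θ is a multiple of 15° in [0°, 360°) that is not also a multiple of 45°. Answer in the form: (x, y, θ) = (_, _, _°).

(x, y, θ) = (3.5, 2.5, 255°)

Enumerate (i+0.5, j+0.5, θ) over the 45 free cells and 16 admissible headings. For each, cast all 3 beams and compare to the given ranges.
  (6.5, 4.5, 210°): beam 1 = 3.0000 ≠ 1.9319 ✗
  (1.5, 2.5, 330°): beam 1 = 1.0000 ≠ 1.9319 ✗
  (8.5, 1.5, 60°): beam 1 = 0.5774 ≠ 1.9319 ✗
  (5.5, 6.5, 255°): beam 1 = 4.6587 ≠ 1.9319 ✗
  …
  (3.5, 2.5, 255°): r_1=1.9319, r_2=1.5529, r_3=2.5882 — all match ✓
No second candidate reproduces the full scan.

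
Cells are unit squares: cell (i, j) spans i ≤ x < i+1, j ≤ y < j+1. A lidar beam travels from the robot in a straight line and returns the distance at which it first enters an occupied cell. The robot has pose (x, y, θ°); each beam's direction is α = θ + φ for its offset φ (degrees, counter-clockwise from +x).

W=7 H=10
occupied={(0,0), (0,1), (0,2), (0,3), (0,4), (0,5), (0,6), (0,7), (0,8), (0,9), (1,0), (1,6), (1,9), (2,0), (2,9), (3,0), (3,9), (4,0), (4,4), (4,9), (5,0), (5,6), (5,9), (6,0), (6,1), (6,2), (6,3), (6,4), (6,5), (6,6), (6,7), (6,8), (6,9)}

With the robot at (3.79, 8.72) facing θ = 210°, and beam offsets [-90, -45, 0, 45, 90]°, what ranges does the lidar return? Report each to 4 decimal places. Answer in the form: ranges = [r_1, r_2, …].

beam 1: φ=-90°, α=120°
  direction (-0.5000, 0.8660); cell (3,8); t to first gridline: x 1.5800, y 0.3233 (then +2.0000 / +1.1547)
    (3,9) via y @ 0.3233  # hit
  → r_1 = 0.3233
beam 2: φ=-45°, α=165°
  direction (-0.9659, 0.2588); cell (3,8); t to first gridline: x 0.8179, y 1.0818 (then +1.0353 / +3.8637)
    (2,8) via x @ 0.8179
    (2,9) via y @ 1.0818  # hit
  → r_2 = 1.0818
beam 3: φ=0°, α=210°
  direction (-0.8660, -0.5000); cell (3,8); t to first gridline: x 0.9122, y 1.4400 (then +1.1547 / +2.0000)
    (2,8) via x @ 0.9122
    (2,7) via y @ 1.4400
    (1,7) via x @ 2.0669
    (0,7) via x @ 3.2216  # hit
  → r_3 = 3.2216
beam 4: φ=45°, α=255°
  direction (-0.2588, -0.9659); cell (3,8); t to first gridline: x 3.0523, y 0.7454 (then +3.8637 / +1.0353)
    (3,7) via y @ 0.7454
    (3,6) via y @ 1.7807
    (3,5) via y @ 2.8160
    (2,5) via x @ 3.0523
    (2,4) via y @ 3.8512
    (2,3) via y @ 4.8865
    (2,2) via y @ 5.9218
    (1,2) via x @ 6.9160
    (1,1) via y @ 6.9571
    (1,0) via y @ 7.9923  # hit
  → r_4 = 7.9923
beam 5: φ=90°, α=300°
  direction (0.5000, -0.8660); cell (3,8); t to first gridline: x 0.4200, y 0.8314 (then +2.0000 / +1.1547)
    (4,8) via x @ 0.4200
    (4,7) via y @ 0.8314
    (4,6) via y @ 1.9861
    (5,6) via x @ 2.4200  # hit
  → r_5 = 2.4200

ranges = [0.3233, 1.0818, 3.2216, 7.9923, 2.4200]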